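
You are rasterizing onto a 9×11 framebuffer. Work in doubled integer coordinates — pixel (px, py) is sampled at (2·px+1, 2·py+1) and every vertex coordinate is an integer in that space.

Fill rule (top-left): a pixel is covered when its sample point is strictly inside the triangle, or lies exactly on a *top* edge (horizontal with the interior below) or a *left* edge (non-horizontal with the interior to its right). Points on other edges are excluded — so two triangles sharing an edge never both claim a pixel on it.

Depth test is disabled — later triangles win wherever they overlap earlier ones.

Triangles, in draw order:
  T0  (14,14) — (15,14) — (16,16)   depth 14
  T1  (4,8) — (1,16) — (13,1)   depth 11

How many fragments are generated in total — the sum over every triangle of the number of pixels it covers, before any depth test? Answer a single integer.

T0:
  2·area = 2
  edge (14, 14)→(15, 14): d=(1,0) top-left  bias=+0
  edge (15, 14)→(16, 16): d=(1,2) right/bottom  bias=-1
  edge (16, 16)→(14, 14): d=(-2,-2) top-left  bias=+0
    (0,0)@(1, 1): e=[-13,15,0] → ·  [on edge]
    (1,1)@(3, 3): e=[-11,13,0] → ·  [on edge]
    (2,2)@(5, 5): e=[-9,11,0] → ·  [on edge]
    (3,3)@(7, 7): e=[-7,9,0] → ·  [on edge]
    (4,4)@(9, 9): e=[-5,7,0] → ·  [on edge]
    (5,5)@(11, 11): e=[-3,5,0] → ·  [on edge]
    (6,6)@(13, 13): e=[-1,3,0] → ·  [on edge]
    (7,7)@(15, 15): e=[1,1,0] → #  [on edge]
    (8,7)@(17, 15): e=[1,-3,4] → ·
    (7,8)@(15, 17): e=[3,3,-4] → ·
    (8,8)@(17, 17): e=[3,-1,0] → ·  [on edge]
  covered (1 px):
    · · · · · · · · ·
    · · · · · · · · ·
    · · · · · · · · ·
    · · · · · · · · ·
    · · · · · · · · ·
    · · · · · · · · ·
    · · · · · · · · ·
    · · · · · · · # ·
    · · · · · · · · ·
    · · · · · · · · ·
    · · · · · · · · ·
T1:
  2·area = 51  (B↔C swapped to make it positive)
  edge (4, 8)→(13, 1): d=(9,-7) top-left  bias=+0
  edge (13, 1)→(1, 16): d=(-12,15) right/bottom  bias=-1
  edge (1, 16)→(4, 8): d=(3,-8) top-left  bias=+0
    (6,0)@(13, 1): e=[0,0,51] → ·  [on edge]
    (5,1)@(11, 3): e=[4,6,41] → #
    (6,1)@(13, 3): e=[18,-24,57] → ·
    (4,2)@(9, 5): e=[8,12,31] → #
    (5,2)@(11, 5): e=[22,-18,47] → ·
    (3,3)@(7, 7): e=[12,18,21] → #
    (4,3)@(9, 7): e=[26,-12,37] → ·
    (2,4)@(5, 9): e=[16,24,11] → #
    (3,4)@(7, 9): e=[30,-6,27] → ·
    (1,5)@(3, 11): e=[20,30,1] → #
    (2,5)@(5, 11): e=[34,0,17] → ·  [on edge]
    (1,6)@(3, 13): e=[38,6,7] → #
  covered (6 px):
    · · · · · · · · ·
    · · · · · # · · ·
    · · · · # · · · ·
    · · · # · · · · ·
    · · # · · · · · ·
    · # · · · · · · ·
    · # · · · · · · ·
    · · · · · · · · ·
    · · · · · · · · ·
    · · · · · · · · ·
    · · · · · · · · ·

Result: 7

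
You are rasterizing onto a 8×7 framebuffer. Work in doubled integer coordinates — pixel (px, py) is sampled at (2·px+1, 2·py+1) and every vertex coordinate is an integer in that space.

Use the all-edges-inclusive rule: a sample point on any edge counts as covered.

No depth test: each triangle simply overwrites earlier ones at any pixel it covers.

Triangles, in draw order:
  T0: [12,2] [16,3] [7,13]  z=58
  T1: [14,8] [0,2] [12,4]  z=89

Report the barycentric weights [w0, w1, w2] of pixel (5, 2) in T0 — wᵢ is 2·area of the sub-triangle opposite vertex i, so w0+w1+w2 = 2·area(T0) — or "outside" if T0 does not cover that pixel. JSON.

T0:
  2·area = 49
  edge (12, 2)→(16, 3): d=(4,1) inclusive
  edge (16, 3)→(7, 13): d=(-9,10) inclusive
  edge (7, 13)→(12, 2): d=(5,-11) inclusive
    (6,1)@(13, 3): e=[3,30,16] → █
    (7,1)@(15, 3): e=[1,10,38] → █
    (5,2)@(11, 5): e=[13,32,4] → █
    (7,2)@(15, 5): e=[9,-8,48] → ·
    (5,3)@(11, 7): e=[21,14,14] → █
    (6,3)@(13, 7): e=[19,-6,36] → ·
    (4,4)@(9, 9): e=[31,16,2] → █
    (5,4)@(11, 9): e=[29,-4,24] → ·
    (4,5)@(9, 11): e=[39,-2,12] → ·
    (3,6)@(7, 13): e=[49,0,0] → █  [on edge]
    (4,6)@(9, 13): e=[47,-20,22] → ·
  covered (7 px):
    · · · · · · · ·
    · · · · · · █ █
    · · · · · █ █ ·
    · · · · · █ · ·
    · · · · █ · · ·
    · · · · · · · ·
    · · · █ · · · ·
T1:
  2·area = 44
  edge (14, 8)→(0, 2): d=(-14,-6) inclusive
  edge (0, 2)→(12, 4): d=(12,2) inclusive
  edge (12, 4)→(14, 8): d=(2,4) inclusive
    (1,1)@(3, 3): e=[4,6,34] → █
    (2,1)@(5, 3): e=[16,2,26] → █
    (3,1)@(7, 3): e=[28,-2,18] → ·
    (1,2)@(3, 5): e=[-24,30,38] → ·
    (2,2)@(5, 5): e=[-12,26,30] → ·
    (3,2)@(7, 5): e=[0,22,22] → █  [on edge]
    (4,2)@(9, 5): e=[12,18,14] → █
    (5,2)@(11, 5): e=[24,14,6] → █
    (6,2)@(13, 5): e=[36,10,-2] → ·
    (3,3)@(7, 7): e=[-28,46,26] → ·
    (4,3)@(9, 7): e=[-16,42,18] → ·
    (5,3)@(11, 7): e=[-4,38,10] → ·
  covered (6 px):
    · · · · · · · ·
    · █ █ · · · · ·
    · · · █ █ █ · ·
    · · · · · · █ ·
    · · · · · · · ·
    · · · · · · · ·
    · · · · · · · ·

Result: [32,4,13]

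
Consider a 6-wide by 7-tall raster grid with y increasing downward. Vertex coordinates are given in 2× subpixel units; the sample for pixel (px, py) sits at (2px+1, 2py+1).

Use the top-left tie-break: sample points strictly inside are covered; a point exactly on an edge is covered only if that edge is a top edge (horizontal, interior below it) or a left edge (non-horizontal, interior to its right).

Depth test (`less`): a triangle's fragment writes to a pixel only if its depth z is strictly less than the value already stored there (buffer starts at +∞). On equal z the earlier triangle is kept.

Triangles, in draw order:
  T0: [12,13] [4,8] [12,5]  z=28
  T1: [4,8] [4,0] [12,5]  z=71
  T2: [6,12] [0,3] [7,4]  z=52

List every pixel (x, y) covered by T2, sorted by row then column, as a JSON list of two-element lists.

T0:
  2·area = 64
  edge (12, 13)→(4, 8): d=(-8,-5) top-left  bias=+0
  edge (4, 8)→(12, 5): d=(8,-3) top-left  bias=+0
  edge (12, 5)→(12, 13): d=(0,8) right/bottom  bias=-1
    (3,3)@(7, 7): e=[23,1,40] → X
    (4,3)@(9, 7): e=[33,7,24] → X
    (5,3)@(11, 7): e=[43,13,8] → X
    (3,4)@(7, 9): e=[7,17,40] → X
    (3,5)@(7, 11): e=[-9,33,40] → .
    (4,5)@(9, 11): e=[1,39,24] → X
    (4,6)@(9, 13): e=[-15,55,24] → .
    (5,6)@(11, 13): e=[-5,61,8] → .
  covered (8 px):
    . . . . . .
    . . . . . .
    . . . . . .
    . . . X X X
    . . . X X X
    . . . . X X
    . . . . . .
T1:
  2·area = 64
  edge (4, 8)→(4, 0): d=(0,-8) top-left  bias=+0
  edge (4, 0)→(12, 5): d=(8,5) right/bottom  bias=-1
  edge (12, 5)→(4, 8): d=(-8,3) right/bottom  bias=-1
    (2,0)@(5, 1): e=[8,3,53] → X
    (3,0)@(7, 1): e=[24,-7,47] → .
    (2,1)@(5, 3): e=[8,19,37] → X
    (3,1)@(7, 3): e=[24,9,31] → X
    (4,1)@(9, 3): e=[40,-1,25] → .
    (2,2)@(5, 5): e=[8,35,21] → X
    (4,2)@(9, 5): e=[40,15,9] → X
    (5,2)@(11, 5): e=[56,5,3] → X
    (2,3)@(5, 7): e=[8,51,5] → X
    (3,3)@(7, 7): e=[24,41,-1] → .
    (4,3)@(9, 7): e=[40,31,-7] → .
    (5,3)@(11, 7): e=[56,21,-13] → .
  covered (8 px):
    . . X . . .
    . . X X . .
    . . X X X X
    . . X . . .
    . . . . . .
    . . . . . .
    . . . . . .
T2:
  2·area = 57
  edge (6, 12)→(0, 3): d=(-6,-9) top-left  bias=+0
  edge (0, 3)→(7, 4): d=(7,1) right/bottom  bias=-1
  edge (7, 4)→(6, 12): d=(-1,8) right/bottom  bias=-1
    (1,2)@(3, 5): e=[15,11,31] → X
    (2,2)@(5, 5): e=[33,9,15] → X
    (3,2)@(7, 5): e=[51,7,-1] → .
    (1,3)@(3, 7): e=[3,25,29] → X
    (3,3)@(7, 7): e=[39,21,-3] → .
    (1,4)@(3, 9): e=[-9,39,27] → .
    (2,4)@(5, 9): e=[9,37,11] → X
    (3,4)@(7, 9): e=[27,35,-5] → .
    (2,5)@(5, 11): e=[-3,51,9] → .
  covered (5 px):
    . . . . . .
    . . . . . .
    . X X . . .
    . X X . . .
    . . X . . .
    . . . . . .
    . . . . . .

Final: [[1,2],[2,2],[1,3],[2,3],[2,4]]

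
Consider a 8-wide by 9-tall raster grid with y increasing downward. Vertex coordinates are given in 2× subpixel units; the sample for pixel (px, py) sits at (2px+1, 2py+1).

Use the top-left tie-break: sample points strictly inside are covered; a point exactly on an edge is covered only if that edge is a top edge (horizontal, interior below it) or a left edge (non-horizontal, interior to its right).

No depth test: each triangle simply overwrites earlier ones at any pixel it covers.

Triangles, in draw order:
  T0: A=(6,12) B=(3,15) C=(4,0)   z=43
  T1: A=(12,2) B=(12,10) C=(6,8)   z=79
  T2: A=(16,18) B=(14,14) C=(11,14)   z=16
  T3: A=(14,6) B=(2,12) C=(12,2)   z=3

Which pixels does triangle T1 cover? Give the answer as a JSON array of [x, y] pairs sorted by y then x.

T0:
  2·area = 42
  edge (6, 12)→(3, 15): d=(-3,3) right/bottom  bias=-1
  edge (3, 15)→(4, 0): d=(1,-15) top-left  bias=+0
  edge (4, 0)→(6, 12): d=(2,12) right/bottom  bias=-1
    (7,1)@(15, 3): e=[0,168,-126] → ·  [on edge]
    (6,2)@(13, 5): e=[0,140,-98] → ·  [on edge]
    (2,3)@(5, 7): e=[18,22,2] → █
    (3,3)@(7, 7): e=[12,52,-22] → ·
    (5,3)@(11, 7): e=[0,112,-70] → ·  [on edge]
    (2,4)@(5, 9): e=[12,24,6] → █
    (3,4)@(7, 9): e=[6,54,-18] → ·
    (4,4)@(9, 9): e=[0,84,-42] → ·  [on edge]
    (2,5)@(5, 11): e=[6,26,10] → █
    (3,5)@(7, 11): e=[0,56,-14] → ·  [on edge]
    (2,6)@(5, 13): e=[0,28,14] → ·  [on edge]
    (1,7)@(3, 15): e=[0,0,42] → ·  [on edge]
    (0,8)@(1, 17): e=[0,-28,70] → ·  [on edge]
  covered (3 px):
    · · · · · · · ·
    · · · · · · · ·
    · · · · · · · ·
    · · █ · · · · ·
    · · █ · · · · ·
    · · █ · · · · ·
    · · · · · · · ·
    · · · · · · · ·
    · · · · · · · ·
T1:
  2·area = 48
  edge (12, 2)→(12, 10): d=(0,8) right/bottom  bias=-1
  edge (12, 10)→(6, 8): d=(-6,-2) top-left  bias=+0
  edge (6, 8)→(12, 2): d=(6,-6) top-left  bias=+0
    (6,0)@(13, 1): e=[-8,56,0] → ·  [on edge]
    (5,1)@(11, 3): e=[8,40,0] → █  [on edge]
    (6,1)@(13, 3): e=[-8,44,12] → ·
    (4,2)@(9, 5): e=[24,24,0] → █  [on edge]
    (6,2)@(13, 5): e=[-8,32,24] → ·
    (1,3)@(3, 7): e=[72,0,-24] → ·  [on edge]
    (3,3)@(7, 7): e=[40,8,0] → █  [on edge]
    (6,3)@(13, 7): e=[-8,20,36] → ·
    (2,4)@(5, 9): e=[56,-8,0] → ·  [on edge]
    (3,4)@(7, 9): e=[40,-4,12] → ·
    (4,4)@(9, 9): e=[24,0,24] → █  [on edge]
    (6,4)@(13, 9): e=[-8,8,48] → ·
    (1,5)@(3, 11): e=[72,-24,0] → ·  [on edge]
    (7,5)@(15, 11): e=[-24,0,72] → ·  [on edge]
    (0,6)@(1, 13): e=[88,-40,0] → ·  [on edge]
  covered (8 px):
    · · · · · · · ·
    · · · · · █ · ·
    · · · · █ █ · ·
    · · · █ █ █ · ·
    · · · · █ █ · ·
    · · · · · · · ·
    · · · · · · · ·
    · · · · · · · ·
    · · · · · · · ·
T2:
  2·area = 12  (B↔C swapped to make it positive)
  edge (16, 18)→(11, 14): d=(-5,-4) top-left  bias=+0
  edge (11, 14)→(14, 14): d=(3,0) top-left  bias=+0
  edge (14, 14)→(16, 18): d=(2,4) right/bottom  bias=-1
    (6,7)@(13, 15): e=[3,3,6] → █
    (7,7)@(15, 15): e=[11,3,-2] → ·
    (6,8)@(13, 17): e=[-7,9,10] → ·
    (7,8)@(15, 17): e=[1,9,2] → █
  covered (2 px):
    · · · · · · · ·
    · · · · · · · ·
    · · · · · · · ·
    · · · · · · · ·
    · · · · · · · ·
    · · · · · · · ·
    · · · · · · · ·
    · · · · · · █ ·
    · · · · · · · █
T3:
  2·area = 60
  edge (14, 6)→(2, 12): d=(-12,6) right/bottom  bias=-1
  edge (2, 12)→(12, 2): d=(10,-10) top-left  bias=+0
  edge (12, 2)→(14, 6): d=(2,4) right/bottom  bias=-1
    (6,0)@(13, 1): e=[66,0,-6] → ·  [on edge]
    (5,1)@(11, 3): e=[54,0,6] → █  [on edge]
    (6,1)@(13, 3): e=[42,20,-2] → ·
    (4,2)@(9, 5): e=[42,0,18] → █  [on edge]
    (6,2)@(13, 5): e=[18,40,2] → █
    (7,2)@(15, 5): e=[6,60,-6] → ·
    (3,3)@(7, 7): e=[30,0,30] → █  [on edge]
    (6,3)@(13, 7): e=[-6,60,6] → ·
    (2,4)@(5, 9): e=[18,0,42] → █  [on edge]
    (4,4)@(9, 9): e=[-6,40,26] → ·
    (5,4)@(11, 9): e=[-18,60,18] → ·
    (1,5)@(3, 11): e=[6,0,54] → █  [on edge]
    (0,6)@(1, 13): e=[-6,0,66] → ·  [on edge]
  covered (10 px):
    · · · · · · · ·
    · · · · · █ · ·
    · · · · █ █ █ ·
    · · · █ █ █ · ·
    · · █ █ · · · ·
    · █ · · · · · ·
    · · · · · · · ·
    · · · · · · · ·
    · · · · · · · ·

Final: [[5,1],[4,2],[5,2],[3,3],[4,3],[5,3],[4,4],[5,4]]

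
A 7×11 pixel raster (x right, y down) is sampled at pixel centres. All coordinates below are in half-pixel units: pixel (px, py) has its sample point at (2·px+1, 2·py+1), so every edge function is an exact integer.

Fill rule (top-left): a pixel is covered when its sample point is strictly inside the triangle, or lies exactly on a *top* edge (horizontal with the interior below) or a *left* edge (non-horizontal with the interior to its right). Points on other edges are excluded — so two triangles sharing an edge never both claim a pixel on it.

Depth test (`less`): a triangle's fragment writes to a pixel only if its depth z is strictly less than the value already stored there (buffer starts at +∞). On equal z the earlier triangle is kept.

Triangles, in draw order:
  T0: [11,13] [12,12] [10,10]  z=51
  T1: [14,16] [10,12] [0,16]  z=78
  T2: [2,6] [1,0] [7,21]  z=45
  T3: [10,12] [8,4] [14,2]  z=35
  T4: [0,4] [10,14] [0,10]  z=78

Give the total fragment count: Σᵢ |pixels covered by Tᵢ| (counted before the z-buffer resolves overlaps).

T0:
  2·area = 4  (B↔C swapped to make it positive)
  edge (11, 13)→(10, 10): d=(-1,-3) top-left  bias=+0
  edge (10, 10)→(12, 12): d=(2,2) right/bottom  bias=-1
  edge (12, 12)→(11, 13): d=(-1,1) right/bottom  bias=-1
    (0,0)@(1, 1): e=[-18,0,22] → .  [on edge]
    (3,0)@(7, 1): e=[0,-12,16] → .  [on edge]
    (1,1)@(3, 3): e=[-14,0,18] → .  [on edge]
    (2,2)@(5, 5): e=[-10,0,14] → .  [on edge]
    (3,3)@(7, 7): e=[-6,0,10] → .  [on edge]
    (4,3)@(9, 7): e=[0,-4,8] → .  [on edge]
    (4,4)@(9, 9): e=[-2,0,6] → .  [on edge]
    (5,5)@(11, 11): e=[2,0,2] → .  [on edge]
    (6,5)@(13, 11): e=[8,-4,0] → .  [on edge]
    (5,6)@(11, 13): e=[0,4,0] → .  [on edge]
    (6,6)@(13, 13): e=[6,0,-2] → .  [on edge]
    (4,7)@(9, 15): e=[-8,12,0] → .  [on edge]
    (3,8)@(7, 17): e=[-16,20,0] → .  [on edge]
    (2,9)@(5, 19): e=[-24,28,0] → .  [on edge]
    (6,9)@(13, 19): e=[0,12,-8] → .  [on edge]
    (1,10)@(3, 21): e=[-32,36,0] → .  [on edge]
  covered (0 px):
    . . . . . . .
    . . . . . . .
    . . . . . . .
    . . . . . . .
    . . . . . . .
    . . . . . . .
    . . . . . . .
    . . . . . . .
    . . . . . . .
    . . . . . . .
    . . . . . . .
T1:
  2·area = 56  (B↔C swapped to make it positive)
  edge (14, 16)→(0, 16): d=(-14,0) right/bottom  bias=-1
  edge (0, 16)→(10, 12): d=(10,-4) top-left  bias=+0
  edge (10, 12)→(14, 16): d=(4,4) right/bottom  bias=-1
    (0,1)@(1, 3): e=[182,-126,0] → .  [on edge]
    (1,2)@(3, 5): e=[154,-98,0] → .  [on edge]
    (2,3)@(5, 7): e=[126,-70,0] → .  [on edge]
    (3,4)@(7, 9): e=[98,-42,0] → .  [on edge]
    (4,5)@(9, 11): e=[70,-14,0] → .  [on edge]
    (4,6)@(9, 13): e=[42,6,8] → X
    (5,6)@(11, 13): e=[42,14,0] → .  [on edge]
    (1,7)@(3, 15): e=[14,2,40] → X
    (2,7)@(5, 15): e=[14,10,32] → X
    (3,7)@(7, 15): e=[14,18,24] → X
    (5,7)@(11, 15): e=[14,34,8] → X
    (6,7)@(13, 15): e=[14,42,0] → .  [on edge]
  covered (6 px):
    . . . . . . .
    . . . . . . .
    . . . . . . .
    . . . . . . .
    . . . . . . .
    . . . . . . .
    . . . . X . .
    . X X X X X .
    . . . . . . .
    . . . . . . .
    . . . . . . .
T2:
  2·area = 15
  edge (2, 6)→(1, 0): d=(-1,-6) top-left  bias=+0
  edge (1, 0)→(7, 21): d=(6,21) right/bottom  bias=-1
  edge (7, 21)→(2, 6): d=(-5,-15) top-left  bias=+0
    (0,1)@(1, 3): e=[-3,18,0] → .  [on edge]
    (1,3)@(3, 7): e=[5,0,10] → .  [on edge]
    (1,4)@(3, 9): e=[3,12,0] → X  [on edge]
    (2,4)@(5, 9): e=[15,-30,30] → .
    (1,5)@(3, 11): e=[1,24,-10] → .
    (2,7)@(5, 15): e=[9,6,0] → X  [on edge]
    (3,7)@(7, 15): e=[21,-36,30] → .
    (2,8)@(5, 17): e=[7,18,-10] → .
    (3,10)@(7, 21): e=[15,0,0] → .  [on edge]
  covered (2 px):
    . . . . . . .
    . . . . . . .
    . . . . . . .
    . . . . . . .
    . X . . . . .
    . . . . . . .
    . . . . . . .
    . . X . . . .
    . . . . . . .
    . . . . . . .
    . . . . . . .
T3:
  2·area = 52
  edge (10, 12)→(8, 4): d=(-2,-8) top-left  bias=+0
  edge (8, 4)→(14, 2): d=(6,-2) top-left  bias=+0
  edge (14, 2)→(10, 12): d=(-4,10) right/bottom  bias=-1
    (5,1)@(11, 3): e=[26,0,26] → X  [on edge]
    (6,1)@(13, 3): e=[42,4,6] → X
    (2,2)@(5, 5): e=[-26,0,78] → .  [on edge]
    (4,2)@(9, 5): e=[6,8,38] → X
    (6,2)@(13, 5): e=[38,16,-2] → .
    (4,3)@(9, 7): e=[2,20,30] → X
    (6,3)@(13, 7): e=[34,28,-10] → .
    (4,4)@(9, 9): e=[-2,32,22] → .
    (5,4)@(11, 9): e=[14,36,2] → X
    (6,4)@(13, 9): e=[30,40,-18] → .
    (5,5)@(11, 11): e=[10,48,-6] → .
  covered (7 px):
    . . . . . . .
    . . . . . X X
    . . . . X X .
    . . . . X X .
    . . . . . X .
    . . . . . . .
    . . . . . . .
    . . . . . . .
    . . . . . . .
    . . . . . . .
    . . . . . . .
T4:
  2·area = 60
  edge (0, 4)→(10, 14): d=(10,10) right/bottom  bias=-1
  edge (10, 14)→(0, 10): d=(-10,-4) top-left  bias=+0
  edge (0, 10)→(0, 4): d=(0,-6) top-left  bias=+0
    (0,2)@(1, 5): e=[0,54,6] → .  [on edge]
    (0,3)@(1, 7): e=[20,34,6] → X
    (1,3)@(3, 7): e=[0,42,18] → .  [on edge]
    (0,4)@(1, 9): e=[40,14,6] → X
    (1,4)@(3, 9): e=[20,22,18] → X
    (2,4)@(5, 9): e=[0,30,30] → .  [on edge]
    (0,5)@(1, 11): e=[60,-6,6] → .
    (1,5)@(3, 11): e=[40,2,18] → X
    (2,5)@(5, 11): e=[20,10,30] → X
    (3,5)@(7, 11): e=[0,18,42] → .  [on edge]
    (1,6)@(3, 13): e=[60,-18,18] → .
    (2,6)@(5, 13): e=[40,-10,30] → .
    (4,6)@(9, 13): e=[0,6,54] → .  [on edge]
    (5,7)@(11, 15): e=[0,-6,66] → .  [on edge]
    (6,8)@(13, 17): e=[0,-18,78] → .  [on edge]
  covered (5 px):
    . . . . . . .
    . . . . . . .
    . . . . . . .
    X . . . . . .
    X X . . . . .
    . X X . . . .
    . . . . . . .
    . . . . . . .
    . . . . . . .
    . . . . . . .
    . . . . . . .

Result: 20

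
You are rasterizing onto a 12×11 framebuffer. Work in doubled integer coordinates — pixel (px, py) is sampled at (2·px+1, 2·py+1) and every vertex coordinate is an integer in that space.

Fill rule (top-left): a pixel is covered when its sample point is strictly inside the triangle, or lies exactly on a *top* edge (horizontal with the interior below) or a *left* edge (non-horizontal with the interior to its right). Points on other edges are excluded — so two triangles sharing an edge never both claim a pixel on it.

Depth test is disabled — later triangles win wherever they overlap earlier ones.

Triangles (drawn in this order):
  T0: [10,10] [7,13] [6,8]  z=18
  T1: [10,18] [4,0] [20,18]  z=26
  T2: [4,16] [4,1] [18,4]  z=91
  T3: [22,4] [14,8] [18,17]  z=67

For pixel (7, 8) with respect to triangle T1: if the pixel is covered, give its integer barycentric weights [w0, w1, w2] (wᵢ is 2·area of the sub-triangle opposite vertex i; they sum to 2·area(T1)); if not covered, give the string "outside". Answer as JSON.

T0:
  2·area = 18
  edge (10, 10)→(7, 13): d=(-3,3) right/bottom  bias=-1
  edge (7, 13)→(6, 8): d=(-1,-5) top-left  bias=+0
  edge (6, 8)→(10, 10): d=(4,2) right/bottom  bias=-1
    (9,0)@(19, 1): e=[0,72,-54] → ·  [on edge]
    (2,1)@(5, 3): e=[36,0,-18] → ·  [on edge]
    (8,1)@(17, 3): e=[0,60,-42] → ·  [on edge]
    (7,2)@(15, 5): e=[0,48,-30] → ·  [on edge]
    (6,3)@(13, 7): e=[0,36,-18] → ·  [on edge]
    (3,4)@(7, 9): e=[12,4,2] → █
    (4,4)@(9, 9): e=[6,14,-2] → ·
    (5,4)@(11, 9): e=[0,24,-6] → ·  [on edge]
    (3,5)@(7, 11): e=[6,2,10] → █
    (4,5)@(9, 11): e=[0,12,6] → ·  [on edge]
    (3,6)@(7, 13): e=[0,0,18] → ·  [on edge]
    (2,7)@(5, 15): e=[0,-12,30] → ·  [on edge]
    (1,8)@(3, 17): e=[0,-24,42] → ·  [on edge]
    (0,9)@(1, 19): e=[0,-36,54] → ·  [on edge]
  covered (2 px):
    · · · · · · · · · · · ·
    · · · · · · · · · · · ·
    · · · · · · · · · · · ·
    · · · · · · · · · · · ·
    · · · █ · · · · · · · ·
    · · · █ · · · · · · · ·
    · · · · · · · · · · · ·
    · · · · · · · · · · · ·
    · · · · · · · · · · · ·
    · · · · · · · · · · · ·
    · · · · · · · · · · · ·
T1:
  2·area = 180
  edge (10, 18)→(4, 0): d=(-6,-18) top-left  bias=+0
  edge (4, 0)→(20, 18): d=(16,18) right/bottom  bias=-1
  edge (20, 18)→(10, 18): d=(-10,0) right/bottom  bias=-1
    (2,1)@(5, 3): e=[0,30,150] → █  [on edge]
    (3,1)@(7, 3): e=[36,-6,150] → ·
    (2,2)@(5, 5): e=[-12,62,130] → ·
    (3,2)@(7, 5): e=[24,26,130] → █
    (4,2)@(9, 5): e=[60,-10,130] → ·
    (3,3)@(7, 7): e=[12,58,110] → █
    (4,3)@(9, 7): e=[48,22,110] → █
    (5,3)@(11, 7): e=[84,-14,110] → ·
    (3,4)@(7, 9): e=[0,90,90] → █  [on edge]
    (5,4)@(11, 9): e=[72,18,90] → █
    (6,4)@(13, 9): e=[108,-18,90] → ·
    (3,5)@(7, 11): e=[-12,122,70] → ·
    (4,7)@(9, 15): e=[0,150,30] → █  [on edge]
    (5,10)@(11, 21): e=[0,210,-30] → ·  [on edge]
  covered (24 px):
    · · · · · · · · · · · ·
    · · █ · · · · · · · · ·
    · · · █ · · · · · · · ·
    · · · █ █ · · · · · · ·
    · · · █ █ █ · · · · · ·
    · · · · █ █ █ · · · · ·
    · · · · █ █ █ █ · · · ·
    · · · · █ █ █ █ █ · · ·
    · · · · · █ █ █ █ █ · ·
    · · · · · · · · · · · ·
    · · · · · · · · · · · ·
T2:
  2·area = 210
  edge (4, 16)→(4, 1): d=(0,-15) top-left  bias=+0
  edge (4, 1)→(18, 4): d=(14,3) right/bottom  bias=-1
  edge (18, 4)→(4, 16): d=(-14,12) right/bottom  bias=-1
    (2,1)@(5, 3): e=[15,25,170] → █
    (3,1)@(7, 3): e=[45,19,146] → █
    (4,1)@(9, 3): e=[75,13,122] → █
    (5,1)@(11, 3): e=[105,7,98] → █
    (6,1)@(13, 3): e=[135,1,74] → █
    (7,1)@(15, 3): e=[165,-5,50] → ·
    (2,2)@(5, 5): e=[15,53,142] → █
    (7,2)@(15, 5): e=[165,23,22] → █
    (8,2)@(17, 5): e=[195,17,-2] → ·
    (2,3)@(5, 7): e=[15,81,114] → █
    (7,3)@(15, 7): e=[165,51,-6] → ·
    (2,4)@(5, 9): e=[15,109,86] → █
  covered (26 px):
    · · · · · · · · · · · ·
    · · █ █ █ █ █ · · · · ·
    · · █ █ █ █ █ █ · · · ·
    · · █ █ █ █ █ · · · · ·
    · · █ █ █ █ · · · · · ·
    · · █ █ █ · · · · · · ·
    · · █ █ · · · · · · · ·
    · · █ · · · · · · · · ·
    · · · · · · · · · · · ·
    · · · · · · · · · · · ·
    · · · · · · · · · · · ·
T3:
  2·area = 88  (B↔C swapped to make it positive)
  edge (22, 4)→(18, 17): d=(-4,13) right/bottom  bias=-1
  edge (18, 17)→(14, 8): d=(-4,-9) top-left  bias=+0
  edge (14, 8)→(22, 4): d=(8,-4) top-left  bias=+0
    (10,2)@(21, 5): e=[9,75,4] → █
    (11,2)@(23, 5): e=[-17,93,12] → ·
    (8,3)@(17, 7): e=[53,31,4] → █
    (9,3)@(19, 7): e=[27,49,12] → █
    (11,3)@(23, 7): e=[-25,85,28] → ·
    (7,4)@(15, 9): e=[71,5,12] → █
    (10,4)@(21, 9): e=[-7,59,36] → ·
    (7,5)@(15, 11): e=[63,-3,28] → ·
    (8,5)@(17, 11): e=[37,15,36] → █
    (10,5)@(21, 11): e=[-15,51,52] → ·
    (8,6)@(17, 13): e=[29,7,52] → █
    (10,6)@(21, 13): e=[-23,43,68] → ·
  covered (11 px):
    · · · · · · · · · · · ·
    · · · · · · · · · · · ·
    · · · · · · · · · · █ ·
    · · · · · · · · █ █ █ ·
    · · · · · · · █ █ █ · ·
    · · · · · · · · █ █ · ·
    · · · · · · · · █ █ · ·
    · · · · · · · · · · · ·
    · · · · · · · · · · · ·
    · · · · · · · · · · · ·
    · · · · · · · · · · · ·

Answer: [74,10,96]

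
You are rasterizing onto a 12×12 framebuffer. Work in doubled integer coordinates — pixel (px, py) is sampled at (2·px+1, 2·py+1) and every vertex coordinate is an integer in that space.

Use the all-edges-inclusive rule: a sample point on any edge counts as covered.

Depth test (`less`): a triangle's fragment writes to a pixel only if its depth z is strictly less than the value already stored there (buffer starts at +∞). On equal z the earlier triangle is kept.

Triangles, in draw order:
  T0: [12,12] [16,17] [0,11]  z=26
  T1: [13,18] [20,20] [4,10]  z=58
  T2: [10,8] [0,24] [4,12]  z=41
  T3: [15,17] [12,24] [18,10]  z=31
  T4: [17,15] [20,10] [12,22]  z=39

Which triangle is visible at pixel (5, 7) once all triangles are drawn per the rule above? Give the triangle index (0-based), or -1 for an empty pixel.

T0:
  2·area = 56
  edge (12, 12)→(16, 17): d=(4,5) inclusive
  edge (16, 17)→(0, 11): d=(-16,-6) inclusive
  edge (0, 11)→(12, 12): d=(12,1) inclusive
    (3,6)@(7, 13): e=[29,10,17] → #
    (4,6)@(9, 13): e=[19,22,15] → #
    (5,6)@(11, 13): e=[9,34,13] → #
    (6,6)@(13, 13): e=[-1,46,11] → ·
    (3,7)@(7, 15): e=[37,-22,41] → ·
    (4,7)@(9, 15): e=[27,-10,39] → ·
    (5,7)@(11, 15): e=[17,2,37] → #
    (6,7)@(13, 15): e=[7,14,35] → #
    (7,7)@(15, 15): e=[-3,26,33] → ·
    (5,8)@(11, 17): e=[25,-30,61] → ·
    (6,8)@(13, 17): e=[15,-18,59] → ·
  covered (5 px):
    · · · · · · · · · · · ·
    · · · · · · · · · · · ·
    · · · · · · · · · · · ·
    · · · · · · · · · · · ·
    · · · · · · · · · · · ·
    · · · · · · · · · · · ·
    · · · # # # · · · · · ·
    · · · · · # # · · · · ·
    · · · · · · · · · · · ·
    · · · · · · · · · · · ·
    · · · · · · · · · · · ·
    · · · · · · · · · · · ·
T1:
  2·area = 38  (B↔C swapped to make it positive)
  edge (13, 18)→(4, 10): d=(-9,-8) inclusive
  edge (4, 10)→(20, 20): d=(16,10) inclusive
  edge (20, 20)→(13, 18): d=(-7,-2) inclusive
    (5,7)@(11, 15): e=[11,10,17] → #
    (6,7)@(13, 15): e=[27,-10,21] → ·
    (5,8)@(11, 17): e=[-7,42,3] → ·
    (6,8)@(13, 17): e=[9,22,7] → #
    (7,8)@(15, 17): e=[25,2,11] → #
    (8,8)@(17, 17): e=[41,-18,15] → ·
    (6,9)@(13, 19): e=[-9,54,-7] → ·
    (7,9)@(15, 19): e=[7,34,-3] → ·
    (8,9)@(17, 19): e=[23,14,1] → #
    (9,9)@(19, 19): e=[39,-6,5] → ·
    (8,10)@(17, 21): e=[5,46,-13] → ·
  covered (4 px):
    · · · · · · · · · · · ·
    · · · · · · · · · · · ·
    · · · · · · · · · · · ·
    · · · · · · · · · · · ·
    · · · · · · · · · · · ·
    · · · · · · · · · · · ·
    · · · · · · · · · · · ·
    · · · · · # · · · · · ·
    · · · · · · # # · · · ·
    · · · · · · · · # · · ·
    · · · · · · · · · · · ·
    · · · · · · · · · · · ·
T2:
  2·area = 56
  edge (10, 8)→(0, 24): d=(-10,16) inclusive
  edge (0, 24)→(4, 12): d=(4,-12) inclusive
  edge (4, 12)→(10, 8): d=(6,-4) inclusive
    (3,1)@(7, 3): e=[98,0,-42] → ·  [on edge]
    (2,4)@(5, 9): e=[70,0,-14] → ·  [on edge]
    (4,4)@(9, 9): e=[6,48,2] → #
    (5,4)@(11, 9): e=[-26,72,10] → ·
    (3,5)@(7, 11): e=[18,32,6] → #
    (4,5)@(9, 11): e=[-14,56,14] → ·
    (2,6)@(5, 13): e=[30,16,10] → #
    (3,6)@(7, 13): e=[-2,40,18] → ·
    (1,7)@(3, 15): e=[42,0,14] → #  [on edge]
    (3,7)@(7, 15): e=[-22,48,30] → ·
    (1,8)@(3, 17): e=[22,8,26] → #
    (2,8)@(5, 17): e=[-10,32,34] → ·
    (0,10)@(1, 21): e=[14,0,42] → #  [on edge]
  covered (8 px):
    · · · · · · · · · · · ·
    · · · · · · · · · · · ·
    · · · · · · · · · · · ·
    · · · · · · · · · · · ·
    · · · · # · · · · · · ·
    · · · # · · · · · · · ·
    · · # · · · · · · · · ·
    · # # · · · · · · · · ·
    · # · · · · · · · · · ·
    · # · · · · · · · · · ·
    # · · · · · · · · · · ·
    · · · · · · · · · · · ·
T3:
  degenerate (2·area = 0) — covers nothing
T4:
  2·area = 4  (B↔C swapped to make it positive)
  edge (17, 15)→(12, 22): d=(-5,7) inclusive
  edge (12, 22)→(20, 10): d=(8,-12) inclusive
  edge (20, 10)→(17, 15): d=(-3,5) inclusive
    (11,2)@(23, 5): e=[8,-4,0] → ·  [on edge]
    (8,7)@(17, 15): e=[0,4,0] → #  [on edge]
    (9,7)@(19, 15): e=[-14,28,-10] → ·
    (8,8)@(17, 17): e=[-10,20,-6] → ·
  covered (1 px):
    · · · · · · · · · · · ·
    · · · · · · · · · · · ·
    · · · · · · · · · · · ·
    · · · · · · · · · · · ·
    · · · · · · · · · · · ·
    · · · · · · · · · · · ·
    · · · · · · · · · · · ·
    · · · · · · · · # · · ·
    · · · · · · · · · · · ·
    · · · · · · · · · · · ·
    · · · · · · · · · · · ·
    · · · · · · · · · · · ·

Z-buffer (winner per pixel, '.' = empty):
  . . . . . . . . . . . .
  . . . . . . . . . . . .
  . . . . . . . . . . . .
  . . . . . . . . . . . .
  . . . . 2 . . . . . . .
  . . . 2 . . . . . . . .
  . . 2 0 0 0 . . . . . .
  . 2 2 . . 0 0 . 4 . . .
  . 2 . . . . 1 1 . . . .
  . 2 . . . . . . 1 . . .
  2 . . . . . . . . . . .
  . . . . . . . . . . . .

Answer: 0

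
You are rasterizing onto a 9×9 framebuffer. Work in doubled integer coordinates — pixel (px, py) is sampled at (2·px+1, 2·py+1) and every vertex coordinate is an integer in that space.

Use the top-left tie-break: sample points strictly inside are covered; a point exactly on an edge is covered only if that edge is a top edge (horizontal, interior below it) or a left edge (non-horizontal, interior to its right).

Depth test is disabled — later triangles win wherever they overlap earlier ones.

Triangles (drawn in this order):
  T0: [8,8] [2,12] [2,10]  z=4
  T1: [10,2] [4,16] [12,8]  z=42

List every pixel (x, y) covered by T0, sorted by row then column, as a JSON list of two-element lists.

T0:
  2·area = 12
  edge (8, 8)→(2, 12): d=(-6,4) right/bottom  bias=-1
  edge (2, 12)→(2, 10): d=(0,-2) top-left  bias=+0
  edge (2, 10)→(8, 8): d=(6,-2) top-left  bias=+0
    (8,2)@(17, 5): e=[-18,30,0] → ·  [on edge]
    (5,3)@(11, 7): e=[-6,18,0] → ·  [on edge]
    (2,4)@(5, 9): e=[6,6,0] → █  [on edge]
    (3,4)@(7, 9): e=[-2,10,4] → ·
    (1,5)@(3, 11): e=[2,2,8] → █
    (2,5)@(5, 11): e=[-6,6,12] → ·
    (1,6)@(3, 13): e=[-10,2,20] → ·
  covered (2 px):
    · · · · · · · · ·
    · · · · · · · · ·
    · · · · · · · · ·
    · · · · · · · · ·
    · · █ · · · · · ·
    · █ · · · · · · ·
    · · · · · · · · ·
    · · · · · · · · ·
    · · · · · · · · ·
T1:
  2·area = 64  (B↔C swapped to make it positive)
  edge (10, 2)→(12, 8): d=(2,6) right/bottom  bias=-1
  edge (12, 8)→(4, 16): d=(-8,8) right/bottom  bias=-1
  edge (4, 16)→(10, 2): d=(6,-14) top-left  bias=+0
    (8,1)@(17, 3): e=[-40,0,104] → ·  [on edge]
    (4,2)@(9, 5): e=[12,48,4] → █
    (5,2)@(11, 5): e=[0,32,32] → ·  [on edge]
    (7,2)@(15, 5): e=[-24,0,88] → ·  [on edge]
    (4,3)@(9, 7): e=[16,32,16] → █
    (5,3)@(11, 7): e=[4,16,44] → █
    (6,3)@(13, 7): e=[-8,0,72] → ·  [on edge]
    (3,4)@(7, 9): e=[32,32,0] → █  [on edge]
    (5,4)@(11, 9): e=[8,0,56] → ·  [on edge]
    (3,5)@(7, 11): e=[36,16,12] → █
    (4,5)@(9, 11): e=[24,0,40] → ·  [on edge]
    (6,5)@(13, 11): e=[0,-32,96] → ·  [on edge]
    (3,6)@(7, 13): e=[40,0,24] → ·  [on edge]
    (2,7)@(5, 15): e=[56,0,8] → ·  [on edge]
    (1,8)@(3, 17): e=[72,0,-8] → ·  [on edge]
    (7,8)@(15, 17): e=[0,-96,160] → ·  [on edge]
  covered (6 px):
    · · · · · · · · ·
    · · · · · · · · ·
    · · · · █ · · · ·
    · · · · █ █ · · ·
    · · · █ █ · · · ·
    · · · █ · · · · ·
    · · · · · · · · ·
    · · · · · · · · ·
    · · · · · · · · ·

Final: [[2,4],[1,5]]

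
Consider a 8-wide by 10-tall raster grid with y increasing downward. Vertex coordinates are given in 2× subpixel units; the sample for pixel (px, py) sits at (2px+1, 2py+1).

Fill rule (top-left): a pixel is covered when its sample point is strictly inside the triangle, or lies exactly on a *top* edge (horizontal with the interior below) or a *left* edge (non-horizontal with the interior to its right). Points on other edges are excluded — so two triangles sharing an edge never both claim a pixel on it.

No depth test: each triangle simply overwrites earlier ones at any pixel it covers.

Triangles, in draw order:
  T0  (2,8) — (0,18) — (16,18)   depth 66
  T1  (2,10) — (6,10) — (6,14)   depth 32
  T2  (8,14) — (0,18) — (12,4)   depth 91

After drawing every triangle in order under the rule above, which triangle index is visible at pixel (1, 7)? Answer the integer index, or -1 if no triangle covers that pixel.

T0:
  2·area = 160  (B↔C swapped to make it positive)
  edge (2, 8)→(16, 18): d=(14,10) right/bottom  bias=-1
  edge (16, 18)→(0, 18): d=(-16,0) right/bottom  bias=-1
  edge (0, 18)→(2, 8): d=(2,-10) top-left  bias=+0
    (1,1)@(3, 3): e=[-80,240,0] → ·  [on edge]
    (1,4)@(3, 9): e=[4,144,12] → █
    (2,4)@(5, 9): e=[-16,144,32] → ·
    (1,5)@(3, 11): e=[32,112,16] → █
    (2,5)@(5, 11): e=[12,112,36] → █
    (3,5)@(7, 11): e=[-8,112,56] → ·
    (0,6)@(1, 13): e=[80,80,0] → █  [on edge]
    (3,6)@(7, 13): e=[20,80,60] → █
    (4,6)@(9, 13): e=[0,80,80] → ·  [on edge]
    (0,7)@(1, 15): e=[108,48,4] → █
    (4,7)@(9, 15): e=[28,48,84] → █
    (5,7)@(11, 15): e=[8,48,104] → █
  covered (20 px):
    · · · · · · · ·
    · · · · · · · ·
    · · · · · · · ·
    · · · · · · · ·
    · █ · · · · · ·
    · █ █ · · · · ·
    █ █ █ █ · · · ·
    █ █ █ █ █ █ · ·
    █ █ █ █ █ █ █ ·
    · · · · · · · ·
T1:
  2·area = 16
  edge (2, 10)→(6, 10): d=(4,0) top-left  bias=+0
  edge (6, 10)→(6, 14): d=(0,4) right/bottom  bias=-1
  edge (6, 14)→(2, 10): d=(-4,-4) top-left  bias=+0
    (0,4)@(1, 9): e=[-4,20,0] → ·  [on edge]
    (1,5)@(3, 11): e=[4,12,0] → █  [on edge]
    (2,5)@(5, 11): e=[4,4,8] → █
    (3,5)@(7, 11): e=[4,-4,16] → ·
    (1,6)@(3, 13): e=[12,12,-8] → ·
    (2,6)@(5, 13): e=[12,4,0] → █  [on edge]
    (3,6)@(7, 13): e=[12,-4,8] → ·
    (2,7)@(5, 15): e=[20,4,-8] → ·
    (3,7)@(7, 15): e=[20,-4,0] → ·  [on edge]
    (4,8)@(9, 17): e=[28,-12,0] → ·  [on edge]
    (5,9)@(11, 19): e=[36,-20,0] → ·  [on edge]
  covered (3 px):
    · · · · · · · ·
    · · · · · · · ·
    · · · · · · · ·
    · · · · · · · ·
    · · · · · · · ·
    · █ █ · · · · ·
    · · █ · · · · ·
    · · · · · · · ·
    · · · · · · · ·
    · · · · · · · ·
T2:
  2·area = 64
  edge (8, 14)→(0, 18): d=(-8,4) right/bottom  bias=-1
  edge (0, 18)→(12, 4): d=(12,-14) top-left  bias=+0
  edge (12, 4)→(8, 14): d=(-4,10) right/bottom  bias=-1
    (4,4)@(9, 9): e=[36,18,10] → █
    (5,4)@(11, 9): e=[28,46,-10] → ·
    (3,5)@(7, 11): e=[28,14,22] → █
    (5,5)@(11, 11): e=[12,70,-18] → ·
    (2,6)@(5, 13): e=[20,10,34] → █
    (4,6)@(9, 13): e=[4,66,-6] → ·
    (1,7)@(3, 15): e=[12,6,46] → █
    (3,7)@(7, 15): e=[-4,62,6] → ·
    (0,8)@(1, 17): e=[4,2,58] → █
    (1,8)@(3, 17): e=[-4,30,38] → ·
    (2,8)@(5, 17): e=[-12,58,18] → ·
    (0,9)@(1, 19): e=[-12,26,50] → ·
  covered (8 px):
    · · · · · · · ·
    · · · · · · · ·
    · · · · · · · ·
    · · · · · · · ·
    · · · · █ · · ·
    · · · █ █ · · ·
    · · █ █ · · · ·
    · █ █ · · · · ·
    █ · · · · · · ·
    · · · · · · · ·

Z-buffer (winner per pixel, '.' = empty):
  . . . . . . . .
  . . . . . . . .
  . . . . . . . .
  . . . . . . . .
  . 0 . . 2 . . .
  . 1 1 2 2 . . .
  0 0 2 2 . . . .
  0 2 2 0 0 0 . .
  2 0 0 0 0 0 0 .
  . . . . . . . .

Final: 2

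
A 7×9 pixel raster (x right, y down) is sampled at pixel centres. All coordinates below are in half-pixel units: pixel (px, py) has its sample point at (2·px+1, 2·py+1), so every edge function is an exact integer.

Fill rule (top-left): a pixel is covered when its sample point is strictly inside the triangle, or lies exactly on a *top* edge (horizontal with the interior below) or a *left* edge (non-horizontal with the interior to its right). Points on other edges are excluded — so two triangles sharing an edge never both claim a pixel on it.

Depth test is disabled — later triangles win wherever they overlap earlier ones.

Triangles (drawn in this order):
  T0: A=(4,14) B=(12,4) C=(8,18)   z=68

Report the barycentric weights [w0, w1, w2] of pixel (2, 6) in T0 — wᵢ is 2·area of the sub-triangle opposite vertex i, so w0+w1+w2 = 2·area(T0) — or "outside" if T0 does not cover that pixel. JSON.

T0:
  2·area = 72
  edge (4, 14)→(12, 4): d=(8,-10) top-left  bias=+0
  edge (12, 4)→(8, 18): d=(-4,14) right/bottom  bias=-1
  edge (8, 18)→(4, 14): d=(-4,-4) top-left  bias=+0
    (5,3)@(11, 7): e=[14,2,56] → █
    (6,3)@(13, 7): e=[34,-26,64] → ·
    (4,4)@(9, 9): e=[10,22,40] → █
    (5,4)@(11, 9): e=[30,-6,48] → ·
    (0,5)@(1, 11): e=[-54,126,0] → ·  [on edge]
    (3,5)@(7, 11): e=[6,42,24] → █
    (5,5)@(11, 11): e=[46,-14,40] → ·
    (1,6)@(3, 13): e=[-18,90,0] → ·  [on edge]
    (2,6)@(5, 13): e=[2,62,8] → █
    (5,6)@(11, 13): e=[62,-22,32] → ·
    (2,7)@(5, 15): e=[18,54,0] → █  [on edge]
    (4,7)@(9, 15): e=[58,-2,16] → ·
    (3,8)@(7, 17): e=[54,18,0] → █  [on edge]
  covered (10 px):
    · · · · · · ·
    · · · · · · ·
    · · · · · · ·
    · · · · · █ ·
    · · · · █ · ·
    · · · █ █ · ·
    · · █ █ █ · ·
    · · █ █ · · ·
    · · · █ · · ·

Result: [62,8,2]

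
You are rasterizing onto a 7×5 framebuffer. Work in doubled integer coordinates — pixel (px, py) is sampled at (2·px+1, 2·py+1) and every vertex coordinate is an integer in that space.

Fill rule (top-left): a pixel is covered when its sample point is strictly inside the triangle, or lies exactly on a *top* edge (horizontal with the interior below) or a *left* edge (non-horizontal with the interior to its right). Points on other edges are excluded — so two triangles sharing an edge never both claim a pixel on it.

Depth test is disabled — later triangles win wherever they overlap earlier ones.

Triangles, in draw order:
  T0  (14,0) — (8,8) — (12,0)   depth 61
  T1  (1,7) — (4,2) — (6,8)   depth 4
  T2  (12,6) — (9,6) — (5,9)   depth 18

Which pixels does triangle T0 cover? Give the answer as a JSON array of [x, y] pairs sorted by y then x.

T0:
  2·area = 16
  edge (14, 0)→(8, 8): d=(-6,8) right/bottom  bias=-1
  edge (8, 8)→(12, 0): d=(4,-8) top-left  bias=+0
  edge (12, 0)→(14, 0): d=(2,0) top-left  bias=+0
    (6,0)@(13, 1): e=[2,12,2] → X
    (5,1)@(11, 3): e=[6,4,6] → X
    (6,1)@(13, 3): e=[-10,20,6] → .
    (5,2)@(11, 5): e=[-6,12,10] → .
  covered (2 px):
    . . . . . . X
    . . . . . X .
    . . . . . . .
    . . . . . . .
    . . . . . . .
T1:
  2·area = 28
  edge (1, 7)→(4, 2): d=(3,-5) top-left  bias=+0
  edge (4, 2)→(6, 8): d=(2,6) right/bottom  bias=-1
  edge (6, 8)→(1, 7): d=(-5,-1) top-left  bias=+0
    (1,2)@(3, 5): e=[4,12,12] → X
    (2,2)@(5, 5): e=[14,0,14] → .  [on edge]
    (0,3)@(1, 7): e=[0,28,0] → X  [on edge]
    (2,3)@(5, 7): e=[20,4,4] → X
    (3,3)@(7, 7): e=[30,-8,6] → .
    (0,4)@(1, 9): e=[6,32,-10] → .
    (1,4)@(3, 9): e=[16,20,-8] → .
    (2,4)@(5, 9): e=[26,8,-6] → .
    (5,4)@(11, 9): e=[56,-28,0] → .  [on edge]
  covered (4 px):
    . . . . . . .
    . . . . . . .
    . X . . . . .
    X X X . . . .
    . . . . . . .
T2:
  2·area = 9  (B↔C swapped to make it positive)
  edge (12, 6)→(5, 9): d=(-7,3) right/bottom  bias=-1
  edge (5, 9)→(9, 6): d=(4,-3) top-left  bias=+0
  edge (9, 6)→(12, 6): d=(3,0) top-left  bias=+0
    (6,1)@(13, 3): e=[18,0,-9] → .  [on edge]
    (4,3)@(9, 7): e=[2,4,3] → X
    (5,3)@(11, 7): e=[-4,10,3] → .
    (2,4)@(5, 9): e=[0,0,9] → .  [on edge]
    (4,4)@(9, 9): e=[-12,12,9] → .
  covered (1 px):
    . . . . . . .
    . . . . . . .
    . . . . . . .
    . . . . X . .
    . . . . . . .

Final: [[6,0],[5,1]]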